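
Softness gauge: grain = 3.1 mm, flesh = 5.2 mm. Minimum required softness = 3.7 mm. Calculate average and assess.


Average softness = 4.15 mm
Meets requirement: Yes

Average = (3.1 + 5.2) / 2 = 4.15 mm
Minimum = 3.7 mm
Meets requirement: Yes


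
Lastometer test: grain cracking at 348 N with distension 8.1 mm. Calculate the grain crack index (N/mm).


Grain crack index = force / distension
Index = 348 / 8.1 = 43.0 N/mm


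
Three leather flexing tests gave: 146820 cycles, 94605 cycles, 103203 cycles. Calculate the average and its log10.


Average = (146820 + 94605 + 103203) / 3 = 114876 cycles
log10(114876) = 5.06


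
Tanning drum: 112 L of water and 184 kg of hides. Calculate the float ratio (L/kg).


0.6

Float ratio = water / hide weight
Ratio = 112 / 184 = 0.6


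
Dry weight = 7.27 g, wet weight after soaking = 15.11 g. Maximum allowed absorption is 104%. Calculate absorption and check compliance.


WA = (15.11 - 7.27) / 7.27 x 100 = 107.8%
Maximum allowed: 104%
Compliant: No


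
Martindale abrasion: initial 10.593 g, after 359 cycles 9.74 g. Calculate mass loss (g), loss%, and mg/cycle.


Loss = 10.593 - 9.74 = 0.853 g
Loss% = 0.853 / 10.593 x 100 = 8.05%
Rate = 0.853 / 359 x 1000 = 2.376 mg/cycle


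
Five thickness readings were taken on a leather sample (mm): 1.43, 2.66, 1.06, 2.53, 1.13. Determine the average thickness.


Sum = 1.43 + 2.66 + 1.06 + 2.53 + 1.13 = 8.81
Average = 8.81 / 5 = 1.76 mm


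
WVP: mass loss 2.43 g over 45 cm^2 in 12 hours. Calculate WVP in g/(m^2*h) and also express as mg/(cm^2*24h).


WVP = 2.43 / (45 x 12) x 10000 = 45.00 g/(m^2*h)
Mass loss in mg = 2.43 x 1000 = 2430 mg
Per cm^2 per 24h in mg: 2430 x 24 / (45 x 12) = 58320 / 540 = 108.00 mg/(cm^2*24h)


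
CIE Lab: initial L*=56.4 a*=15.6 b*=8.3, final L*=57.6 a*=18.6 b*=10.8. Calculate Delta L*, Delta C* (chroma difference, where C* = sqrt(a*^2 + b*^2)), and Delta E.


Delta L* = 1.2
Delta C* = 3.84
Delta E = 4.09

Delta L* = 57.6 - 56.4 = 1.2
C1* = sqrt((15.6)^2 + (8.3)^2) = 17.671
C2* = sqrt((18.6)^2 + (10.8)^2) = 21.508
Delta C* = 21.508 - 17.671 = 3.84
Delta E = sqrt((1.2)^2 + (3.0)^2 + (2.5)^2) = 4.09


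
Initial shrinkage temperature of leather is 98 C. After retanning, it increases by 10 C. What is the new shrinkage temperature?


New Ts = 98 + 10 = 108 C


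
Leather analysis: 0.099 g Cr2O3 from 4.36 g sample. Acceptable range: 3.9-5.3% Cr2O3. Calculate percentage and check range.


Cr2O3% = 0.099 / 4.36 x 100 = 2.27%
Acceptable range: 3.9 to 5.3%
Within range: No


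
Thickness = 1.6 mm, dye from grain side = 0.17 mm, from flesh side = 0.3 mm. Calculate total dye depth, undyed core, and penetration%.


Total dyed = 0.47 mm
Undyed core = 1.13 mm
Penetration = 29.4%


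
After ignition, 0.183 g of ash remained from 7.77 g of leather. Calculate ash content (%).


Ash% = 0.183 / 7.77 x 100
Ash% = 2.36%


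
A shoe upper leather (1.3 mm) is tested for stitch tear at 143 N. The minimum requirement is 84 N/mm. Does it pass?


STS = 143 / 1.3 = 110.0 N/mm
Minimum required: 84 N/mm
Passes: Yes


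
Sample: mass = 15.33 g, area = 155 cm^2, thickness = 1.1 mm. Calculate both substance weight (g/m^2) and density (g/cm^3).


SW = 15.33 / 155 x 10000 = 989.0 g/m^2
Volume = 155 x 1.1 / 10 = 17.05 cm^3
Density = 15.33 / 17.05 = 0.899 g/cm^3


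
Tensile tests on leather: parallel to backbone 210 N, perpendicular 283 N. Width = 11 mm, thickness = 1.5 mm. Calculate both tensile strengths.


Area = 11 x 1.5 = 16.5 mm^2
TS (parallel) = 210 / 16.5 = 12.73 N/mm^2
TS (perpendicular) = 283 / 16.5 = 17.15 N/mm^2


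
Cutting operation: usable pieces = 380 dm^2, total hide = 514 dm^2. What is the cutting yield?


Yield = usable / total x 100
Yield = 380 / 514 x 100 = 73.9%


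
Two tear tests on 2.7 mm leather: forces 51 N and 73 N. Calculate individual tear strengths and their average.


Tear 1 = 18.9 N/mm
Tear 2 = 27.0 N/mm
Average = 23.0 N/mm


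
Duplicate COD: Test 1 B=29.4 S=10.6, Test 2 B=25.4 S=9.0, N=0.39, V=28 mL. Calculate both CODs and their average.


COD1 = 2094.9 mg/L
COD2 = 1827.4 mg/L
Average = 1961.2 mg/L

COD1 = (29.4 - 10.6) x 0.39 x 8000 / 28 = 2094.9 mg/L
COD2 = (25.4 - 9.0) x 0.39 x 8000 / 28 = 1827.4 mg/L
Average = (2094.9 + 1827.4) / 2 = 1961.2 mg/L


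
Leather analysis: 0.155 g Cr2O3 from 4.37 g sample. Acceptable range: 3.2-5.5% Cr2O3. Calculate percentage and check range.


Cr2O3% = 0.155 / 4.37 x 100 = 3.55%
Acceptable range: 3.2 to 5.5%
Within range: Yes


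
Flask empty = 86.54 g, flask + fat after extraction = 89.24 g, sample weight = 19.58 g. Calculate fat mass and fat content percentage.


Fat mass = 89.24 - 86.54 = 2.70 g
Fat% = 2.70 / 19.58 x 100 = 13.8%


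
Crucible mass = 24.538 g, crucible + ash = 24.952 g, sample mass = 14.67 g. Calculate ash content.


Ash mass = 24.952 - 24.538 = 0.414 g
Ash% = 0.414 / 14.67 x 100 = 2.82%


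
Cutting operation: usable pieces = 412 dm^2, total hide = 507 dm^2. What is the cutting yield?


81.3%

Yield = usable / total x 100
Yield = 412 / 507 x 100 = 81.3%


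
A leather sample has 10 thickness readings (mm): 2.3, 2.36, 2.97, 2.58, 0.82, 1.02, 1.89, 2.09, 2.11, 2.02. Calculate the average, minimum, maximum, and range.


Average = 2.02 mm
Min = 0.82 mm
Max = 2.97 mm
Range = 2.15 mm

Sum = 20.16
Average = 20.16 / 10 = 2.02 mm
Minimum = 0.82 mm
Maximum = 2.97 mm
Range = 2.97 - 0.82 = 2.15 mm


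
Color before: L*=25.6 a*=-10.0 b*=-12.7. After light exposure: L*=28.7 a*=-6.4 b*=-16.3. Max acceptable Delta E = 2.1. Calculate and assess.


Delta E = 5.96
Passes: No

dL = 3.1, da = 3.6, db = -3.6
dE = sqrt((3.1)^2 + (3.6)^2 + (-3.6)^2) = 5.96
Max = 2.1
Passes: No


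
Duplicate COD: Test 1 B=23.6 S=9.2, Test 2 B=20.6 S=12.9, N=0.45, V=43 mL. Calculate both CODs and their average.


COD1 = 1205.6 mg/L
COD2 = 644.7 mg/L
Average = 925.2 mg/L

COD1 = (23.6 - 9.2) x 0.45 x 8000 / 43 = 1205.6 mg/L
COD2 = (20.6 - 12.9) x 0.45 x 8000 / 43 = 644.7 mg/L
Average = (1205.6 + 644.7) / 2 = 925.2 mg/L


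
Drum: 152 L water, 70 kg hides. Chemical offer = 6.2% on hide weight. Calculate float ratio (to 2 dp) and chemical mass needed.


Float ratio = 2.17
Chemical needed = 4.34 kg

Float ratio = 152 / 70 = 2.17
Chemical = 70 x 6.2 / 100 = 4.34 kg


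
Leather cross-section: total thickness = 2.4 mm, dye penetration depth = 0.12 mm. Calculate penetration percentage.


Penetration% = 0.12 / 2.4 x 100
Penetration = 5.0%


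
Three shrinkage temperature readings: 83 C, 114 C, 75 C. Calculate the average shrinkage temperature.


90.7 C

Average = (83 + 114 + 75) / 3
Average = 272 / 3 = 90.7 C


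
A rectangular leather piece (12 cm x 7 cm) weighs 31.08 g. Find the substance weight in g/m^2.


3700.0 g/m^2

Area = 12 x 7 = 84 cm^2
SW = 31.08 / 84 x 10000 = 3700.0 g/m^2


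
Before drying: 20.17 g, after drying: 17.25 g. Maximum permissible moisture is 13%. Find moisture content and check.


Moisture content = 14.5%
Acceptable: No


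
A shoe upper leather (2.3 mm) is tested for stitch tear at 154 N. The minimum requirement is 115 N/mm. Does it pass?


STS = 67.0 N/mm
Passes: No

STS = 154 / 2.3 = 67.0 N/mm
Minimum required: 115 N/mm
Passes: No


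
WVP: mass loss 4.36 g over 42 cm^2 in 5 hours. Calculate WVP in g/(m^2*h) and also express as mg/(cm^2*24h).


WVP = 207.62 g/(m^2*h)
Daily rate = 498.29 mg/(cm^2*24h)

WVP = 4.36 / (42 x 5) x 10000 = 207.62 g/(m^2*h)
Mass loss in mg = 4.36 x 1000 = 4360 mg
Per cm^2 per 24h in mg: 4360 x 24 / (42 x 5) = 104640 / 210 = 498.29 mg/(cm^2*24h)


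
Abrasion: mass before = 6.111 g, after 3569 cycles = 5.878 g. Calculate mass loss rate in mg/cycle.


Mass loss = 6.111 - 5.878 = 0.233 g
Rate = 0.233 / 3569 x 1000 = 0.065 mg/cycle


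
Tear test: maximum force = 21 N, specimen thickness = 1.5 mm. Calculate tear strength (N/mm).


Tear strength = force / thickness
Tear = 21 / 1.5 = 14.0 N/mm


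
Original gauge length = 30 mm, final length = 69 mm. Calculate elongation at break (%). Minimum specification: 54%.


Extension = 69 - 30 = 39 mm
Elongation = 39 / 30 x 100 = 130.0%
Minimum required: 54%
Meets specification: Yes


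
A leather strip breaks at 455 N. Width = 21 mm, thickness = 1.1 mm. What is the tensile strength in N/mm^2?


Cross-sectional area = 21 x 1.1 = 23.1 mm^2
Tensile strength = 455 / 23.1 = 19.70 N/mm^2


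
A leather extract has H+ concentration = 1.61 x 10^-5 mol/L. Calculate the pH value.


pH = -log10[H+]
pH = -log10(1.61 x 10^-5) = 4.79


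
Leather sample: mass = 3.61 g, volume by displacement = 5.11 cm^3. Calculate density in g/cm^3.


Density = mass / volume
Density = 3.61 / 5.11 = 0.706 g/cm^3


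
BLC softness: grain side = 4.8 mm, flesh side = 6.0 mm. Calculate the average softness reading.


Average = (4.8 + 6.0) / 2
Average = 5.40 mm


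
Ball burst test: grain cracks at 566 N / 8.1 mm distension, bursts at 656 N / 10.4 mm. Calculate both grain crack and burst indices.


Crack index = 69.9 N/mm
Burst index = 63.1 N/mm


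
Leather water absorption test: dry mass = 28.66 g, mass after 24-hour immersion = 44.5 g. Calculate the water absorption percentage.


Water absorbed = 44.5 - 28.66 = 15.84 g
WA% = 15.84 / 28.66 x 100 = 55.3%


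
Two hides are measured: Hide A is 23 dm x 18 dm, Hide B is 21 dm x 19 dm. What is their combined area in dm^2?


Hide A area = 23 x 18 = 414 dm^2
Hide B area = 21 x 19 = 399 dm^2
Total = 414 + 399 = 813 dm^2


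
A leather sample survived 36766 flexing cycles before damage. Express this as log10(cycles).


log10(36766) = 4.57


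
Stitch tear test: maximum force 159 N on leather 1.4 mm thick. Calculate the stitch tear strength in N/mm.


Stitch tear strength = force / thickness
STS = 159 / 1.4 = 113.6 N/mm


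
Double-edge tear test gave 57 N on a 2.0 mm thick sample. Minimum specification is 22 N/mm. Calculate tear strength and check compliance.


Tear strength = 57 / 2.0 = 28.5 N/mm
Required minimum = 22 N/mm
Compliant: Yes


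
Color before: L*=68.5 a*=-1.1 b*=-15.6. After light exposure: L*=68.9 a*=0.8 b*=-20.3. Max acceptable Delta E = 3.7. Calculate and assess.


Delta E = 5.09
Passes: No


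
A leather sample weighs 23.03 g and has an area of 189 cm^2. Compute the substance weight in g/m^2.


Substance weight = mass / area x 10000
SW = 23.03 / 189 x 10000
SW = 1218.5 g/m^2


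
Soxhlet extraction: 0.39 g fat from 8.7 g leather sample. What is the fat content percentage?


Fat content = 0.39 / 8.7 x 100
Fat = 4.5%


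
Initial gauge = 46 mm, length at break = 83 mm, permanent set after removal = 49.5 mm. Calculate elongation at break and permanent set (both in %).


Elongation at break = 80.4%
Permanent set = 7.6%


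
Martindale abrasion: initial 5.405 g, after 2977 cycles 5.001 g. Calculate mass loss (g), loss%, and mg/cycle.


Loss = 5.405 - 5.001 = 0.404 g
Loss% = 0.404 / 5.405 x 100 = 7.47%
Rate = 0.404 / 2977 x 1000 = 0.136 mg/cycle


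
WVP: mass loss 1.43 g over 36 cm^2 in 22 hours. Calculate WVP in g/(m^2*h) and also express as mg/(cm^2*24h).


WVP = 1.43 / (36 x 22) x 10000 = 18.06 g/(m^2*h)
Mass loss in mg = 1.43 x 1000 = 1430 mg
Per cm^2 per 24h in mg: 1430 x 24 / (36 x 22) = 34320 / 792 = 43.33 mg/(cm^2*24h)


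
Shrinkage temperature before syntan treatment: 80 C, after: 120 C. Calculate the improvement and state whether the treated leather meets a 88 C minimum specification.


Improvement = 40 C
Meets 88 C spec: Yes

Improvement = 120 - 80 = 40 C
Spec check: 120 C >= 88 C? Yes


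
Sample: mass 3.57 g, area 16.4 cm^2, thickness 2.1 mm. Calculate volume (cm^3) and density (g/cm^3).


Volume = 3.444 cm^3
Density = 1.037 g/cm^3

Thickness in cm = 2.1 / 10 = 0.21 cm
Volume = 16.4 x 0.21 = 3.444 cm^3
Density = 3.57 / 3.444 = 1.037 g/cm^3


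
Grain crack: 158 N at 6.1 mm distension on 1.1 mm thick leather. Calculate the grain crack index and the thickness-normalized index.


Crack index = 25.9 N/mm
Normalized index = 23.5 N/mm per mm


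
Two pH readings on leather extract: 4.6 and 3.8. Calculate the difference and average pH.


Difference = |4.6 - 3.8| = 0.8
Average = (4.6 + 3.8) / 2 = 4.20


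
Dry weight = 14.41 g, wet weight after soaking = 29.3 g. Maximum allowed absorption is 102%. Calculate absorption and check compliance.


WA = (29.3 - 14.41) / 14.41 x 100 = 103.3%
Maximum allowed: 102%
Compliant: No


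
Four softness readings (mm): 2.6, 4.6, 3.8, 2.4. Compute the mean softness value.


3.35 mm

Sum = 2.6 + 4.6 + 3.8 + 2.4
Mean = 13.4 / 4 = 3.35 mm


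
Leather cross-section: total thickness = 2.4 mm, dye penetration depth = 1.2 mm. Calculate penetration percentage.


Penetration% = 1.2 / 2.4 x 100
Penetration = 50.0%


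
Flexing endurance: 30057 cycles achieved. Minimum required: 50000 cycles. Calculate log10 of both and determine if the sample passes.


Achieved: log10 = 4.48
Required: log10 = 4.70
Passes: No


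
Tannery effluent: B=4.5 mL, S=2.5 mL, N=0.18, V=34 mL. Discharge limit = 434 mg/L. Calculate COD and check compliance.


COD = 84.7 mg/L
Compliant: Yes


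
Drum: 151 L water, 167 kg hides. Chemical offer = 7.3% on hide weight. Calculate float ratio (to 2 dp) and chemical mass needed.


Float ratio = 151 / 167 = 0.90
Chemical = 167 x 7.3 / 100 = 12.191 kg


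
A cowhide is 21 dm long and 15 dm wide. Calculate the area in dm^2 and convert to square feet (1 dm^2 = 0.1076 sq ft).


315 dm^2
33.89 sq ft


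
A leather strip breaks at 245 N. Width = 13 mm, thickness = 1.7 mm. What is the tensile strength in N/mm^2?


Cross-sectional area = 13 x 1.7 = 22.1 mm^2
Tensile strength = 245 / 22.1 = 11.09 N/mm^2


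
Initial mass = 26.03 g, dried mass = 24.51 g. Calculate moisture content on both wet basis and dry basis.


Moisture lost = 26.03 - 24.51 = 1.52 g
Wet basis MC = 1.52 / 26.03 x 100 = 5.8%
Dry basis MC = 1.52 / 24.51 x 100 = 6.2%


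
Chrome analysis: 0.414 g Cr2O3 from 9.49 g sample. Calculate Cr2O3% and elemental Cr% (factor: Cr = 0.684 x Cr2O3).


Cr2O3% = 0.414 / 9.49 x 100 = 4.36%
Cr% = 4.36 x 0.684 = 2.98%


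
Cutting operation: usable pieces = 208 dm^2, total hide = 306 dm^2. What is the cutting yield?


Yield = usable / total x 100
Yield = 208 / 306 x 100 = 68.0%


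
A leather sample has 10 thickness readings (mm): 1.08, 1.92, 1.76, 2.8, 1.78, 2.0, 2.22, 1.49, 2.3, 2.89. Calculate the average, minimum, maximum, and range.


Sum = 20.24
Average = 20.24 / 10 = 2.02 mm
Minimum = 1.08 mm
Maximum = 2.89 mm
Range = 2.89 - 1.08 = 1.81 mm


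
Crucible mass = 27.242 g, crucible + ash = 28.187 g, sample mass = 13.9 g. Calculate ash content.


Ash mass = 0.945 g
Ash content = 6.80%

Ash mass = 28.187 - 27.242 = 0.945 g
Ash% = 0.945 / 13.9 x 100 = 6.80%


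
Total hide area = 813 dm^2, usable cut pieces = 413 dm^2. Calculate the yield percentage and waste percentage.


Yield = 50.8%
Waste = 49.2%


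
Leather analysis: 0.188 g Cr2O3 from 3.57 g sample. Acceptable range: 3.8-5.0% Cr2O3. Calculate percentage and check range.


Cr2O3 = 5.27%
Within range: No


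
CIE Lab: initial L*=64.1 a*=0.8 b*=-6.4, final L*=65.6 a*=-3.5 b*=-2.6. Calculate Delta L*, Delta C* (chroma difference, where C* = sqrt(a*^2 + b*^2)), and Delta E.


Delta L* = 65.6 - 64.1 = 1.5
C1* = sqrt((0.8)^2 + (-6.4)^2) = 6.450
C2* = sqrt((-3.5)^2 + (-2.6)^2) = 4.360
Delta C* = 4.360 - 6.450 = -2.09
Delta E = sqrt((1.5)^2 + (-4.3)^2 + (3.8)^2) = 5.93


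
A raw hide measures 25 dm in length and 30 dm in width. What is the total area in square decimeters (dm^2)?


750 dm^2

Area = length x width
Area = 25 x 30 = 750 dm^2


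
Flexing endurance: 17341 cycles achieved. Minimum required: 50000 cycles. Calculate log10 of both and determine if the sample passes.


log10(17341) = 4.24
log10(50000) = 4.70
Passes: No


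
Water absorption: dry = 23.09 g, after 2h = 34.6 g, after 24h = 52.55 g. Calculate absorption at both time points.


WA (2h) = (34.6 - 23.09) / 23.09 x 100 = 49.8%
WA (24h) = (52.55 - 23.09) / 23.09 x 100 = 127.6%


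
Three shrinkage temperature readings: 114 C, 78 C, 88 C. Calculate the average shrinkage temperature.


Average = (114 + 78 + 88) / 3
Average = 280 / 3 = 93.3 C


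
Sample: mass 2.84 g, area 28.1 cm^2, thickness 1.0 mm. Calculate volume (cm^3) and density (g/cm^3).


Volume = 2.810 cm^3
Density = 1.011 g/cm^3

Thickness in cm = 1.0 / 10 = 0.10 cm
Volume = 28.1 x 0.10 = 2.810 cm^3
Density = 2.84 / 2.810 = 1.011 g/cm^3


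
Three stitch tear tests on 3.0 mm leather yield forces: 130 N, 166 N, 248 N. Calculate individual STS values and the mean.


STS1 = 130 / 3.0 = 43.3 N/mm
STS2 = 166 / 3.0 = 55.3 N/mm
STS3 = 248 / 3.0 = 82.7 N/mm
Mean = (43.3 + 55.3 + 82.7) / 3 = 60.4 N/mm


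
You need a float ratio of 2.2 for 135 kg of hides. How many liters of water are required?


Water = hide weight x target ratio
Water = 135 x 2.2 = 297.0 L


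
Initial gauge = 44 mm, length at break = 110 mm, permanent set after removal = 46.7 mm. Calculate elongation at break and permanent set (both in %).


Elongation at break = 150.0%
Permanent set = 6.1%

Elongation at break = (110 - 44) / 44 x 100 = 150.0%
Permanent set = (46.7 - 44) / 44 x 100 = 6.1%


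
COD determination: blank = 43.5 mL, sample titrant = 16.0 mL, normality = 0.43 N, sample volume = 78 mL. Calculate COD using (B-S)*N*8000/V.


COD = (43.5 - 16.0) x 0.43 x 8000 / 78
COD = 27.5 x 0.43 x 8000 / 78
COD = 1212.8 mg/L


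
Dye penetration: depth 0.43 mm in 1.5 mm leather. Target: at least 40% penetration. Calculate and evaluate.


Penetration = 0.43 / 1.5 x 100 = 28.7%
Target: 40%
Meets target: No


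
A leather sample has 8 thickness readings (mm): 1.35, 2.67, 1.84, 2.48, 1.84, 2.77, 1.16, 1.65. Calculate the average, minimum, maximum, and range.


Average = 1.97 mm
Min = 1.16 mm
Max = 2.77 mm
Range = 1.61 mm


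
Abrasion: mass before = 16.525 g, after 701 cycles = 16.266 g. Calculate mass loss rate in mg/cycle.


0.369 mg/cycle

Mass loss = 16.525 - 16.266 = 0.259 g
Rate = 0.259 / 701 x 1000 = 0.369 mg/cycle


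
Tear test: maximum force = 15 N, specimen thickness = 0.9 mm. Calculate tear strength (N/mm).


16.7 N/mm


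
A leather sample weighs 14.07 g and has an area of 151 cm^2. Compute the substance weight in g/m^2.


931.8 g/m^2


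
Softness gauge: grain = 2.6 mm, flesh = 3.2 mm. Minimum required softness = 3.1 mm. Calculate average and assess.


Average = (2.6 + 3.2) / 2 = 2.90 mm
Minimum = 3.1 mm
Meets requirement: No


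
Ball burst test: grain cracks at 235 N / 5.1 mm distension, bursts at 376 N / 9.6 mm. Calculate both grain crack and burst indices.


Crack index = 46.1 N/mm
Burst index = 39.2 N/mm


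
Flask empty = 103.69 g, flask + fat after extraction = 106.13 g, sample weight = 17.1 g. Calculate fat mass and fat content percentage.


Fat mass = 106.13 - 103.69 = 2.44 g
Fat% = 2.44 / 17.1 x 100 = 14.3%


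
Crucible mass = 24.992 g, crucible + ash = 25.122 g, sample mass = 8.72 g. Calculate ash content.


Ash mass = 0.130 g
Ash content = 1.49%

Ash mass = 25.122 - 24.992 = 0.130 g
Ash% = 0.130 / 8.72 x 100 = 1.49%


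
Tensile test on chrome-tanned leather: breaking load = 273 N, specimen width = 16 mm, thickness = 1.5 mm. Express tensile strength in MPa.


Cross-section = 16 x 1.5 = 24.0 mm^2
TS = 273 / 24.0 = 11.38 MPa
(1 N/mm^2 = 1 MPa)


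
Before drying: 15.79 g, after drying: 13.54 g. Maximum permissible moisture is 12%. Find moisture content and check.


Moisture content = 14.2%
Acceptable: No


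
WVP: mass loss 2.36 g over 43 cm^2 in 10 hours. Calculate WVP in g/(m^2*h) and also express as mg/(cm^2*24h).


WVP = 2.36 / (43 x 10) x 10000 = 54.88 g/(m^2*h)
Mass loss in mg = 2.36 x 1000 = 2360 mg
Per cm^2 per 24h in mg: 2360 x 24 / (43 x 10) = 56640 / 430 = 131.72 mg/(cm^2*24h)


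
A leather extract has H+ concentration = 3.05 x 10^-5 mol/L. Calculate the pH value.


pH = -log10[H+]
pH = -log10(3.05 x 10^-5) = 4.52


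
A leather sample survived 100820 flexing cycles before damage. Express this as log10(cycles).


log10(100820) = 5.00


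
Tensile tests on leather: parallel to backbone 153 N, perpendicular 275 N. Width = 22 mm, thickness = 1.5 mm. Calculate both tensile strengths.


Area = 22 x 1.5 = 33.0 mm^2
TS (parallel) = 153 / 33.0 = 4.64 N/mm^2
TS (perpendicular) = 275 / 33.0 = 8.33 N/mm^2


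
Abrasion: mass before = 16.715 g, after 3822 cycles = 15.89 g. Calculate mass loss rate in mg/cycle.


0.216 mg/cycle

Mass loss = 16.715 - 15.89 = 0.825 g
Rate = 0.825 / 3822 x 1000 = 0.216 mg/cycle


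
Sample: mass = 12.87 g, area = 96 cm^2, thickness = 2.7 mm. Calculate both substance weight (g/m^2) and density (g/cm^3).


Substance weight = 1340.6 g/m^2
Density = 0.497 g/cm^3

SW = 12.87 / 96 x 10000 = 1340.6 g/m^2
Volume = 96 x 2.7 / 10 = 25.92 cm^3
Density = 12.87 / 25.92 = 0.497 g/cm^3


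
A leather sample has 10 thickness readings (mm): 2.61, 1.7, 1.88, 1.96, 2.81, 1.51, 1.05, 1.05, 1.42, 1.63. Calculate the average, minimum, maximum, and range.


Average = 1.76 mm
Min = 1.05 mm
Max = 2.81 mm
Range = 1.76 mm

Sum = 17.62
Average = 17.62 / 10 = 1.76 mm
Minimum = 1.05 mm
Maximum = 2.81 mm
Range = 2.81 - 1.05 = 1.76 mm


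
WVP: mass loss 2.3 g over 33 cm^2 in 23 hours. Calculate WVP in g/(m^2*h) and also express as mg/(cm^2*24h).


WVP = 30.30 g/(m^2*h)
Daily rate = 72.73 mg/(cm^2*24h)

WVP = 2.3 / (33 x 23) x 10000 = 30.30 g/(m^2*h)
Mass loss in mg = 2.3 x 1000 = 2300 mg
Per cm^2 per 24h in mg: 2300 x 24 / (33 x 23) = 55200 / 759 = 72.73 mg/(cm^2*24h)


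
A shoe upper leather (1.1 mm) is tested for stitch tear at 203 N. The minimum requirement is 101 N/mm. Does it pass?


STS = 203 / 1.1 = 184.5 N/mm
Minimum required: 101 N/mm
Passes: Yes


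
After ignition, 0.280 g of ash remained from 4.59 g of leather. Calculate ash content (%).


6.10%

Ash% = 0.280 / 4.59 x 100
Ash% = 6.10%


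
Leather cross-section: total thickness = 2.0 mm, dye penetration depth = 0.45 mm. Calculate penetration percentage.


22.5%

Penetration% = 0.45 / 2.0 x 100
Penetration = 22.5%


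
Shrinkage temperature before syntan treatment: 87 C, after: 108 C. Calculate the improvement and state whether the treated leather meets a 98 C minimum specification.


Improvement = 21 C
Meets 98 C spec: Yes


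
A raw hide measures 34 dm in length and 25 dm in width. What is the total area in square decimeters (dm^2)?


Area = length x width
Area = 34 x 25 = 850 dm^2


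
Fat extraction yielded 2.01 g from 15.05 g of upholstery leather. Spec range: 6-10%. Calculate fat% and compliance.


Fat content = 13.4%
Compliant: No

Fat% = 2.01 / 15.05 x 100 = 13.4%
Spec range: 6-10%
Compliant: No


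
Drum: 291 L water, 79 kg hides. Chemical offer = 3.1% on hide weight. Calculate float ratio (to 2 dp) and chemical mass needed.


Float ratio = 3.68
Chemical needed = 2.449 kg

Float ratio = 291 / 79 = 3.68
Chemical = 79 x 3.1 / 100 = 2.449 kg


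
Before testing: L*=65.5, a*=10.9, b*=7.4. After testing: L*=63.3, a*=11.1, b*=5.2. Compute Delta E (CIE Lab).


dL = 63.3 - 65.5 = -2.2
da = 11.1 - 10.9 = 0.2
db = 5.2 - 7.4 = -2.2
dE = sqrt((-2.2)^2 + (0.2)^2 + (-2.2)^2) = 3.12


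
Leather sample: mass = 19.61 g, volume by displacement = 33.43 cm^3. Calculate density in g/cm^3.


0.587 g/cm^3


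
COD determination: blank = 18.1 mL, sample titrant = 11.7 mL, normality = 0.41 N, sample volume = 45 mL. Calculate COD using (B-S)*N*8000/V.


COD = (18.1 - 11.7) x 0.41 x 8000 / 45
COD = 6.4 x 0.41 x 8000 / 45
COD = 466.5 mg/L


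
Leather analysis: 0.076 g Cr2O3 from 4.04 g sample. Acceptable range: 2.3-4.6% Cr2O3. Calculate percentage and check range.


Cr2O3% = 0.076 / 4.04 x 100 = 1.88%
Acceptable range: 2.3 to 4.6%
Within range: No


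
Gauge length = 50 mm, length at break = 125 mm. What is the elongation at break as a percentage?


Extension = 125 - 50 = 75 mm
Elongation = 75 / 50 x 100 = 150.0%


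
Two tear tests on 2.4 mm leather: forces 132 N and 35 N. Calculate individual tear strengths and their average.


Tear 1 = 55.0 N/mm
Tear 2 = 14.6 N/mm
Average = 34.8 N/mm

Tear 1 = 132 / 2.4 = 55.0 N/mm
Tear 2 = 35 / 2.4 = 14.6 N/mm
Average = (55.0 + 14.6) / 2 = 34.8 N/mm


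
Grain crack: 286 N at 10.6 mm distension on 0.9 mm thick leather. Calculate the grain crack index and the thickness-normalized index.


Crack index = 27.0 N/mm
Normalized index = 30.0 N/mm per mm


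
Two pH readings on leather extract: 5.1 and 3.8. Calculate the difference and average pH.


Difference = 1.3
Average pH = 4.45


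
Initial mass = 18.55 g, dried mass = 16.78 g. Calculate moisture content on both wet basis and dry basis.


Wet basis = 9.5%
Dry basis = 10.5%

Moisture lost = 18.55 - 16.78 = 1.77 g
Wet basis MC = 1.77 / 18.55 x 100 = 9.5%
Dry basis MC = 1.77 / 16.78 x 100 = 10.5%


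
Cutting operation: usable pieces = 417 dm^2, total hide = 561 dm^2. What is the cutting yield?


74.3%

Yield = usable / total x 100
Yield = 417 / 561 x 100 = 74.3%


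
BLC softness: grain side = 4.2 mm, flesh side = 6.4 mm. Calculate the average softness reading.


5.30 mm


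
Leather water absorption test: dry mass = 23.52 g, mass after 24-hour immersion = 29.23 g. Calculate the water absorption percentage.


24.3%

Water absorbed = 29.23 - 23.52 = 5.71 g
WA% = 5.71 / 23.52 x 100 = 24.3%


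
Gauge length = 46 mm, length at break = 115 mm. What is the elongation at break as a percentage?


150.0%

Extension = 115 - 46 = 69 mm
Elongation = 69 / 46 x 100 = 150.0%


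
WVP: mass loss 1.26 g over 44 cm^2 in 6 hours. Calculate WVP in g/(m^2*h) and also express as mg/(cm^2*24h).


WVP = 1.26 / (44 x 6) x 10000 = 47.73 g/(m^2*h)
Mass loss in mg = 1.26 x 1000 = 1260 mg
Per cm^2 per 24h in mg: 1260 x 24 / (44 x 6) = 30240 / 264 = 114.55 mg/(cm^2*24h)


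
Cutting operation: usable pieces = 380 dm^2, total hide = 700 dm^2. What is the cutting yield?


Yield = usable / total x 100
Yield = 380 / 700 x 100 = 54.3%


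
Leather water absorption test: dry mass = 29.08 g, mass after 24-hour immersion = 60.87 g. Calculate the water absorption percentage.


Water absorbed = 60.87 - 29.08 = 31.79 g
WA% = 31.79 / 29.08 x 100 = 109.3%


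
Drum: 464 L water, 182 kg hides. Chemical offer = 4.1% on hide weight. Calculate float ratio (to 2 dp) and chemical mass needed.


Float ratio = 464 / 182 = 2.55
Chemical = 182 x 4.1 / 100 = 7.462 kg


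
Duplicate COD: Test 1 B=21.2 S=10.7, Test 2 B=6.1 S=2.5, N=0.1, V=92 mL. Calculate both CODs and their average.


COD1 = (21.2 - 10.7) x 0.1 x 8000 / 92 = 91.3 mg/L
COD2 = (6.1 - 2.5) x 0.1 x 8000 / 92 = 31.3 mg/L
Average = (91.3 + 31.3) / 2 = 61.3 mg/L


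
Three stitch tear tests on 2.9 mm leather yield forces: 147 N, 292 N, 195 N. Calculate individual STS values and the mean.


STS1 = 50.7 N/mm
STS2 = 100.7 N/mm
STS3 = 67.2 N/mm
Mean = 72.9 N/mm

STS1 = 147 / 2.9 = 50.7 N/mm
STS2 = 292 / 2.9 = 100.7 N/mm
STS3 = 195 / 2.9 = 67.2 N/mm
Mean = (50.7 + 100.7 + 67.2) / 3 = 72.9 N/mm


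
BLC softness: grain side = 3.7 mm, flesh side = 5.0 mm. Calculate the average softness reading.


Average = (3.7 + 5.0) / 2
Average = 4.35 mm


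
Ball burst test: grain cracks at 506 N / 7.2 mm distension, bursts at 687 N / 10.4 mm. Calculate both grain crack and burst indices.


Crack index = 506 / 7.2 = 70.3 N/mm
Burst index = 687 / 10.4 = 66.1 N/mm


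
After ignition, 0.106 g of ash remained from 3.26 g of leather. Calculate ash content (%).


Ash% = 0.106 / 3.26 x 100
Ash% = 3.25%


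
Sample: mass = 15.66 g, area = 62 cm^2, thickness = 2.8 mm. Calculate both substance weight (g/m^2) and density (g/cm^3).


Substance weight = 2525.8 g/m^2
Density = 0.902 g/cm^3


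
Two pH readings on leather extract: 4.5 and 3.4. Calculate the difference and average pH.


Difference = 1.1
Average pH = 3.95


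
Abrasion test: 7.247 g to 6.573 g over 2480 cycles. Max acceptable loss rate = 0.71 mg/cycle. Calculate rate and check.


Loss = 7.247 - 6.573 = 0.674 g
Rate = 0.674 g / 2480 cycles x 1000 = 0.272 mg/cycle
Max = 0.71 mg/cycle
Passes: Yes


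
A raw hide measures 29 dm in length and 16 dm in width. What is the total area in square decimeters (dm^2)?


Area = length x width
Area = 29 x 16 = 464 dm^2


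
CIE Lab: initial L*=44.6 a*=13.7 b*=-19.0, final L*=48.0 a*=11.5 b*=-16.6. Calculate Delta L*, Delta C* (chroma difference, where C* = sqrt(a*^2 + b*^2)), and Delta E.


Delta L* = 48.0 - 44.6 = 3.4
C1* = sqrt((13.7)^2 + (-19.0)^2) = 23.424
C2* = sqrt((11.5)^2 + (-16.6)^2) = 20.194
Delta C* = 20.194 - 23.424 = -3.23
Delta E = sqrt((3.4)^2 + (-2.2)^2 + (2.4)^2) = 4.71


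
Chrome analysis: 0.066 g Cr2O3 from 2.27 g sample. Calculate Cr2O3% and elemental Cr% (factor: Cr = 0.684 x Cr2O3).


Cr2O3% = 0.066 / 2.27 x 100 = 2.91%
Cr% = 2.91 x 0.684 = 1.99%


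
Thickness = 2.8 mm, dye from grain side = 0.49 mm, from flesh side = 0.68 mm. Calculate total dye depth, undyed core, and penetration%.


Total dyed = 1.17 mm
Undyed core = 1.63 mm
Penetration = 41.8%

Total dyed = 0.49 + 0.68 = 1.17 mm
Undyed core = 2.8 - 1.17 = 1.63 mm
Penetration = 1.17 / 2.8 x 100 = 41.8%


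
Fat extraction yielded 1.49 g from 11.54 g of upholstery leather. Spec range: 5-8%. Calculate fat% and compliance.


Fat content = 12.9%
Compliant: No

Fat% = 1.49 / 11.54 x 100 = 12.9%
Spec range: 5-8%
Compliant: No


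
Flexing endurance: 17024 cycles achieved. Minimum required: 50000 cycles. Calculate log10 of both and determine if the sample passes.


log10(17024) = 4.23
log10(50000) = 4.70
Passes: No


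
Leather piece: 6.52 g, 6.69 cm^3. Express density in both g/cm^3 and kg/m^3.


0.975 g/cm^3
975 kg/m^3

Density = 6.52 / 6.69 = 0.975 g/cm^3
Convert: 0.975 x 1000 = 975 kg/m^3


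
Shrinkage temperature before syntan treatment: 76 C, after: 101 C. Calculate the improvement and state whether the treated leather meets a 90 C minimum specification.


Improvement = 101 - 76 = 25 C
Spec check: 101 C >= 90 C? Yes


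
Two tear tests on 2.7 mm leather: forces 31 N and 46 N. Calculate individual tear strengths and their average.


Tear 1 = 11.5 N/mm
Tear 2 = 17.0 N/mm
Average = 14.3 N/mm

Tear 1 = 31 / 2.7 = 11.5 N/mm
Tear 2 = 46 / 2.7 = 17.0 N/mm
Average = (11.5 + 17.0) / 2 = 14.3 N/mm


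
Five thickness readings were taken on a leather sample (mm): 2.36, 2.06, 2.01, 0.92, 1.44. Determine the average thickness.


1.76 mm

Sum = 2.36 + 2.06 + 2.01 + 0.92 + 1.44 = 8.79
Average = 8.79 / 5 = 1.76 mm


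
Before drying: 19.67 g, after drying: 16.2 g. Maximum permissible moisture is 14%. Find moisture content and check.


Moisture content = 17.6%
Acceptable: No

MC = (19.67 - 16.2) / 19.67 x 100 = 17.6%
Maximum: 14%
Acceptable: No


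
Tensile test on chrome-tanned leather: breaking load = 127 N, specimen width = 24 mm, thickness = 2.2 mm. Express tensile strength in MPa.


2.41 MPa

Cross-section = 24 x 2.2 = 52.8 mm^2
TS = 127 / 52.8 = 2.41 MPa
(1 N/mm^2 = 1 MPa)


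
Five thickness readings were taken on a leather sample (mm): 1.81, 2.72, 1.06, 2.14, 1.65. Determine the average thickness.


1.88 mm

Sum = 1.81 + 2.72 + 1.06 + 2.14 + 1.65 = 9.38
Average = 9.38 / 5 = 1.88 mm


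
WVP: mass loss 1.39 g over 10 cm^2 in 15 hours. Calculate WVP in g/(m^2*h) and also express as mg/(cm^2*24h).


WVP = 92.67 g/(m^2*h)
Daily rate = 222.40 mg/(cm^2*24h)

WVP = 1.39 / (10 x 15) x 10000 = 92.67 g/(m^2*h)
Mass loss in mg = 1.39 x 1000 = 1390 mg
Per cm^2 per 24h in mg: 1390 x 24 / (10 x 15) = 33360 / 150 = 222.40 mg/(cm^2*24h)


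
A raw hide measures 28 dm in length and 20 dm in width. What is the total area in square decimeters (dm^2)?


560 dm^2


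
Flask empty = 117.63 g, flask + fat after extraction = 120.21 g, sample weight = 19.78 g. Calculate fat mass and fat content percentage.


Fat mass = 2.58 g
Fat content = 13.0%


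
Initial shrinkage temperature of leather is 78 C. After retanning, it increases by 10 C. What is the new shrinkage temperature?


New Ts = 78 + 10 = 88 C


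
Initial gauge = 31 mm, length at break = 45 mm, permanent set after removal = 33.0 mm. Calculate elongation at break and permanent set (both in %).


Elongation at break = 45.2%
Permanent set = 6.5%

Elongation at break = (45 - 31) / 31 x 100 = 45.2%
Permanent set = (33.0 - 31) / 31 x 100 = 6.5%


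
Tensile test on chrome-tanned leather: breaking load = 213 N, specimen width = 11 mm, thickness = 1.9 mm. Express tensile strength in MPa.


10.19 MPa


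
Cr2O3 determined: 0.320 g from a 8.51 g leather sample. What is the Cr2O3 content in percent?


Cr2O3% = 0.320 / 8.51 x 100
Cr2O3% = 3.76%


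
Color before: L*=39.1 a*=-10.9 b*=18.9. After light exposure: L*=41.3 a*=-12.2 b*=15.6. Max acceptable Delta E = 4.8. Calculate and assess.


dL = 2.2, da = -1.3, db = -3.3
dE = sqrt((2.2)^2 + (-1.3)^2 + (-3.3)^2) = 4.17
Max = 4.8
Passes: Yes


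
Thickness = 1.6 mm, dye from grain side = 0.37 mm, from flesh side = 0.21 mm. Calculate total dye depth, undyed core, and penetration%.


Total dyed = 0.58 mm
Undyed core = 1.02 mm
Penetration = 36.3%


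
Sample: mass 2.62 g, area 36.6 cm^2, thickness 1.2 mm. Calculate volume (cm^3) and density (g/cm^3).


Thickness in cm = 1.2 / 10 = 0.12 cm
Volume = 36.6 x 0.12 = 4.392 cm^3
Density = 2.62 / 4.392 = 0.597 g/cm^3


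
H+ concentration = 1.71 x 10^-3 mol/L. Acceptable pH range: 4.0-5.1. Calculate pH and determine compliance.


pH = -log10(1.71 x 10^-3) = 2.77
Range: 4.0 to 5.1
Compliant: No


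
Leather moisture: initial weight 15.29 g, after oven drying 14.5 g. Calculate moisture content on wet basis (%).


5.2%


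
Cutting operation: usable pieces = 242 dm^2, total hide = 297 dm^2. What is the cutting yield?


81.5%

Yield = usable / total x 100
Yield = 242 / 297 x 100 = 81.5%


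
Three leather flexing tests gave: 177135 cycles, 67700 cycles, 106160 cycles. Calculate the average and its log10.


Average = 116998 cycles
log10 = 5.07


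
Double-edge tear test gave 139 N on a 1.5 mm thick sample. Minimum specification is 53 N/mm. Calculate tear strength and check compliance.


Tear strength = 139 / 1.5 = 92.7 N/mm
Required minimum = 53 N/mm
Compliant: Yes


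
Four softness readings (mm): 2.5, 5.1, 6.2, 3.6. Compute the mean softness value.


4.35 mm


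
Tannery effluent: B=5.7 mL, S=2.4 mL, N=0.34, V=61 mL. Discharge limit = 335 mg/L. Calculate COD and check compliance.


COD = (5.7 - 2.4) x 0.34 x 8000 / 61 = 147.1 mg/L
Limit: 335 mg/L
Compliant: Yes


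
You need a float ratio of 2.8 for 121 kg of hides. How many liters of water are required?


Water = hide weight x target ratio
Water = 121 x 2.8 = 338.8 L


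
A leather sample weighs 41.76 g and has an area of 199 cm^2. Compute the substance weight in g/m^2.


2098.5 g/m^2


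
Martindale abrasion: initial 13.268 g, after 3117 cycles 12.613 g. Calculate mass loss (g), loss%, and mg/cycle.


Mass loss = 0.655 g
Loss = 4.94%
Rate = 0.210 mg/cycle

Loss = 13.268 - 12.613 = 0.655 g
Loss% = 0.655 / 13.268 x 100 = 4.94%
Rate = 0.655 / 3117 x 1000 = 0.210 mg/cycle


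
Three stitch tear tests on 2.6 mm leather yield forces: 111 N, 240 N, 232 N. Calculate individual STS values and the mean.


STS1 = 42.7 N/mm
STS2 = 92.3 N/mm
STS3 = 89.2 N/mm
Mean = 74.7 N/mm


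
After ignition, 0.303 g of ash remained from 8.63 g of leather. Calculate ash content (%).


3.51%

Ash% = 0.303 / 8.63 x 100
Ash% = 3.51%


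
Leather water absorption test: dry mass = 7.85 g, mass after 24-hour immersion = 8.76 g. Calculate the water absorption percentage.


Water absorbed = 8.76 - 7.85 = 0.91 g
WA% = 0.91 / 7.85 x 100 = 11.6%


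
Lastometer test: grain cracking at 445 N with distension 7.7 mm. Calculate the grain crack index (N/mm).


Grain crack index = force / distension
Index = 445 / 7.7 = 57.8 N/mm


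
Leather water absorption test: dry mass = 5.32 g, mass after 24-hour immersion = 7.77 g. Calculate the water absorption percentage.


Water absorbed = 7.77 - 5.32 = 2.45 g
WA% = 2.45 / 5.32 x 100 = 46.1%


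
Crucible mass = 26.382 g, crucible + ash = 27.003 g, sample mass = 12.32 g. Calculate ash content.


Ash mass = 27.003 - 26.382 = 0.621 g
Ash% = 0.621 / 12.32 x 100 = 5.04%


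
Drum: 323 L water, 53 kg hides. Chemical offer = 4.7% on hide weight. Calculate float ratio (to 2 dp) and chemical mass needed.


Float ratio = 6.09
Chemical needed = 2.491 kg


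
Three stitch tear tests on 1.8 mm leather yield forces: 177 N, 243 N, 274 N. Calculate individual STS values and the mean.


STS1 = 177 / 1.8 = 98.3 N/mm
STS2 = 243 / 1.8 = 135.0 N/mm
STS3 = 274 / 1.8 = 152.2 N/mm
Mean = (98.3 + 135.0 + 152.2) / 3 = 128.5 N/mm


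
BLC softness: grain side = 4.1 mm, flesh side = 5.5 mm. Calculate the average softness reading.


4.80 mm


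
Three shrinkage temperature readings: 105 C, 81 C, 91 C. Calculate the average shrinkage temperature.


92.3 C


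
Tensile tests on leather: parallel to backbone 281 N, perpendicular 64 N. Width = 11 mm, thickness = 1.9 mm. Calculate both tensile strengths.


Parallel = 13.44 N/mm^2
Perpendicular = 3.06 N/mm^2

Area = 11 x 1.9 = 20.9 mm^2
TS (parallel) = 281 / 20.9 = 13.44 N/mm^2
TS (perpendicular) = 64 / 20.9 = 3.06 N/mm^2


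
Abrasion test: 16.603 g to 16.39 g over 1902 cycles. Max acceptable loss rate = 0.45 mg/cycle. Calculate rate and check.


Loss = 16.603 - 16.39 = 0.213 g
Rate = 0.213 g / 1902 cycles x 1000 = 0.112 mg/cycle
Max = 0.45 mg/cycle
Passes: Yes


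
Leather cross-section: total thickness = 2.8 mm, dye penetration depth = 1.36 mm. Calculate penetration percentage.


48.6%

Penetration% = 1.36 / 2.8 x 100
Penetration = 48.6%


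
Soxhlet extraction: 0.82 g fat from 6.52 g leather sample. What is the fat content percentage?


12.6%


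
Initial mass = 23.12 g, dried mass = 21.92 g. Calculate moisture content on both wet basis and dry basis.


Moisture lost = 23.12 - 21.92 = 1.20 g
Wet basis MC = 1.20 / 23.12 x 100 = 5.2%
Dry basis MC = 1.20 / 21.92 x 100 = 5.5%


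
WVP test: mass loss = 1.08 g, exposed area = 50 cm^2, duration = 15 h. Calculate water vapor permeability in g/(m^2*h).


14.40 g/(m^2*h)

WVP = mass_loss / (area x time) x 10000
WVP = 1.08 / (50 x 15) x 10000
WVP = 1.08 / 750 x 10000 = 14.40 g/(m^2*h)


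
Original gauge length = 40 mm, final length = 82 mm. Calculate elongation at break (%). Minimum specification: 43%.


Elongation = 105.0%
Meets spec: Yes


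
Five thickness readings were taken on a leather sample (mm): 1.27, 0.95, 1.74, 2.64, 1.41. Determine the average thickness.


1.60 mm


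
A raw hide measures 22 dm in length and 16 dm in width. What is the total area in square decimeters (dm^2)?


352 dm^2

Area = length x width
Area = 22 x 16 = 352 dm^2


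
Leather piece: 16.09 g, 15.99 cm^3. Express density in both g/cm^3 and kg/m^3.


1.006 g/cm^3
1006 kg/m^3

Density = 16.09 / 15.99 = 1.006 g/cm^3
Convert: 1.006 x 1000 = 1006 kg/m^3


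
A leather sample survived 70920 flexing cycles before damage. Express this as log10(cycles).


log10(70920) = 4.85


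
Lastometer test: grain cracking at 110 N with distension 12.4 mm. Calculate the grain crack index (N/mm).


Grain crack index = force / distension
Index = 110 / 12.4 = 8.9 N/mm
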